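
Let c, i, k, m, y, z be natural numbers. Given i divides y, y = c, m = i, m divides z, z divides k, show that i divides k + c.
m = i and m divides z, thus i divides z. z divides k, so i divides k. From y = c and i divides y, i divides c. i divides k, so i divides k + c.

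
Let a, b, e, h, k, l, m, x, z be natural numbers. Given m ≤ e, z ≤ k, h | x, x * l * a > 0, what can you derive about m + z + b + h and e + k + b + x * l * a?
m + z + b + h ≤ e + k + b + x * l * a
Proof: Because m ≤ e and z ≤ k, m + z ≤ e + k. Then m + z + b ≤ e + k + b. h | x, therefore h | x * l. Then h | x * l * a. Since x * l * a > 0, h ≤ x * l * a. m + z + b ≤ e + k + b, so m + z + b + h ≤ e + k + b + x * l * a.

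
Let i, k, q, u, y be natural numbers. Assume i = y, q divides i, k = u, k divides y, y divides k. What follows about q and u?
q divides u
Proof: y divides k and k divides y, hence y = k. i = y, so i = k. Because k = u, i = u. Since q divides i, q divides u.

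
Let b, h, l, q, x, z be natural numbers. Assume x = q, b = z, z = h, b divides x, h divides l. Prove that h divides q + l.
Because b = z and z = h, b = h. b divides x, so h divides x. x = q, so h divides q. h divides l, so h divides q + l.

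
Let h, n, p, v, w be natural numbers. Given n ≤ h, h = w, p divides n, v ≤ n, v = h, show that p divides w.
Because v = h and v ≤ n, h ≤ n. n ≤ h, so n = h. h = w, so n = w. p divides n, so p divides w.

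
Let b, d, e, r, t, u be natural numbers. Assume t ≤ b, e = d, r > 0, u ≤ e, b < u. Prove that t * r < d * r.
t ≤ b and b < u, so t < u. u ≤ e, so t < e. e = d, so t < d. Combining with r > 0, by multiplying by a positive, t * r < d * r.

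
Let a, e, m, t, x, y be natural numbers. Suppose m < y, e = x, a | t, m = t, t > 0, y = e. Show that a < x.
y = e and e = x, therefore y = x. Because a | t and t > 0, a ≤ t. m = t and m < y, thus t < y. Since a ≤ t, a < y. From y = x, a < x.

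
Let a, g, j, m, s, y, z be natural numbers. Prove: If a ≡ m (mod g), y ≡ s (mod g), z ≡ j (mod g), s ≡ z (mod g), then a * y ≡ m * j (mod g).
Since y ≡ s (mod g) and s ≡ z (mod g), y ≡ z (mod g). Since z ≡ j (mod g), y ≡ j (mod g). Since a ≡ m (mod g), by multiplying congruences, a * y ≡ m * j (mod g).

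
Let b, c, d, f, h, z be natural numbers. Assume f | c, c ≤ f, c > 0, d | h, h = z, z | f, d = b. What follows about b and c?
b | c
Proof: f | c and c > 0, therefore f ≤ c. c ≤ f, so f = c. Because h = z and d | h, d | z. z | f, so d | f. Because f = c, d | c. d = b, so b | c.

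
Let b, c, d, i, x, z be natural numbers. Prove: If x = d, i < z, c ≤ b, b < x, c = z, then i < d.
Since c ≤ b and b < x, c < x. Since c = z, z < x. Since i < z, i < x. Since x = d, i < d.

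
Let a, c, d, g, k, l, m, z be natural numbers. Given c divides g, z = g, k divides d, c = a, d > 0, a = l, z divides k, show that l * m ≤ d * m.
Because c = a and c divides g, a divides g. z = g and z divides k, therefore g divides k. k divides d, so g divides d. Since a divides g, a divides d. d > 0, so a ≤ d. a = l, so l ≤ d. By multiplying by a non-negative, l * m ≤ d * m.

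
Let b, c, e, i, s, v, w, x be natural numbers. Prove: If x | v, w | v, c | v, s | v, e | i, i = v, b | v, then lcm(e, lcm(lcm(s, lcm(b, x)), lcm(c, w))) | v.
Because i = v and e | i, e | v. From b | v and x | v, lcm(b, x) | v. s | v, so lcm(s, lcm(b, x)) | v. c | v and w | v, so lcm(c, w) | v. Since lcm(s, lcm(b, x)) | v, lcm(lcm(s, lcm(b, x)), lcm(c, w)) | v. e | v, so lcm(e, lcm(lcm(s, lcm(b, x)), lcm(c, w))) | v.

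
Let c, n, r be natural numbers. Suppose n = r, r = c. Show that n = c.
From n = r and r = c, by transitivity, n = c.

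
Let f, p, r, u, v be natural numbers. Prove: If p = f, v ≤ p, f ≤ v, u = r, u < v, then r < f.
Since p = f and v ≤ p, v ≤ f. From f ≤ v, v = f. Since u = r and u < v, r < v. v = f, so r < f.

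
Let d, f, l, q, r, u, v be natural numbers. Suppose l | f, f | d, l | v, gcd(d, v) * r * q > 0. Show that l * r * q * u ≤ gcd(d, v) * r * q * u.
From l | f and f | d, l | d. Since l | v, l | gcd(d, v). Then l * r | gcd(d, v) * r. Then l * r * q | gcd(d, v) * r * q. From gcd(d, v) * r * q > 0, l * r * q ≤ gcd(d, v) * r * q. Then l * r * q * u ≤ gcd(d, v) * r * q * u.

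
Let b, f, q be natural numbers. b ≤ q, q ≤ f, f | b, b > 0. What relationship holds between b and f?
b = f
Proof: b ≤ q and q ≤ f, hence b ≤ f. Since f | b and b > 0, f ≤ b. Since b ≤ f, b = f.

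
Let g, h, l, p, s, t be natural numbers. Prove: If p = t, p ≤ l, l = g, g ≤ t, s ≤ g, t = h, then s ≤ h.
From p = t and p ≤ l, t ≤ l. Since l = g, t ≤ g. Since g ≤ t, g = t. From t = h, g = h. s ≤ g, so s ≤ h.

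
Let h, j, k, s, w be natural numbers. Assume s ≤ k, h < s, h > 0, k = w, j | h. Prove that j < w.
j | h and h > 0, thus j ≤ h. h < s and s ≤ k, so h < k. j ≤ h, so j < k. k = w, so j < w.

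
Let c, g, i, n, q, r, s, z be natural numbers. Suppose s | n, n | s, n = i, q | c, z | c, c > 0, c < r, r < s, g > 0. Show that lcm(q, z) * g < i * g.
From s | n and n | s, s = n. n = i, so s = i. Because q | c and z | c, lcm(q, z) | c. Since c > 0, lcm(q, z) ≤ c. c < r and r < s, so c < s. Since lcm(q, z) ≤ c, lcm(q, z) < s. Since s = i, lcm(q, z) < i. g > 0, so lcm(q, z) * g < i * g.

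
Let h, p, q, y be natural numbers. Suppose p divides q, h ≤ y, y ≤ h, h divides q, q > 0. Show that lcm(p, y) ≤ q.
h ≤ y and y ≤ h, therefore h = y. h divides q, so y divides q. Since p divides q, lcm(p, y) divides q. Since q > 0, lcm(p, y) ≤ q.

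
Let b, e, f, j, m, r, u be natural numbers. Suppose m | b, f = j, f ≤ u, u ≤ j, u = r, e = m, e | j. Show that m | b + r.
From f = j and f ≤ u, j ≤ u. u ≤ j, so j = u. Since u = r, j = r. e = m and e | j, thus m | j. j = r, so m | r. m | b, so m | b + r.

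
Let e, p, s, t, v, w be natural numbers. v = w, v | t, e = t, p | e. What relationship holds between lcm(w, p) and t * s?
lcm(w, p) | t * s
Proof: v = w and v | t, thus w | t. Because e = t and p | e, p | t. w | t, so lcm(w, p) | t. Then lcm(w, p) | t * s.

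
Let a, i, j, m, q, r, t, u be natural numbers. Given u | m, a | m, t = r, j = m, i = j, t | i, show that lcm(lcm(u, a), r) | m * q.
From u | m and a | m, lcm(u, a) | m. i = j and j = m, therefore i = m. Since t | i, t | m. t = r, so r | m. lcm(u, a) | m, so lcm(lcm(u, a), r) | m. Then lcm(lcm(u, a), r) | m * q.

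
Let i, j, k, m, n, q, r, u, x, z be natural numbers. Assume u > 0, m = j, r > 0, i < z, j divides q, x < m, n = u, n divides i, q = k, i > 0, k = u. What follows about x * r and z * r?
x * r < z * r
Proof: m = j and x < m, hence x < j. q = k and k = u, therefore q = u. Since j divides q, j divides u. Since u > 0, j ≤ u. n divides i and i > 0, therefore n ≤ i. Since i < z, n < z. Since n = u, u < z. Since j ≤ u, j < z. Since x < j, x < z. Because r > 0, by multiplying by a positive, x * r < z * r.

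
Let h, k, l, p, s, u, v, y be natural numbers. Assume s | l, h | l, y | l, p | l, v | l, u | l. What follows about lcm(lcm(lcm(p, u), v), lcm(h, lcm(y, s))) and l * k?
lcm(lcm(lcm(p, u), v), lcm(h, lcm(y, s))) | l * k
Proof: Because p | l and u | l, lcm(p, u) | l. v | l, so lcm(lcm(p, u), v) | l. Because y | l and s | l, lcm(y, s) | l. Since h | l, lcm(h, lcm(y, s)) | l. lcm(lcm(p, u), v) | l, so lcm(lcm(lcm(p, u), v), lcm(h, lcm(y, s))) | l. Then lcm(lcm(lcm(p, u), v), lcm(h, lcm(y, s))) | l * k.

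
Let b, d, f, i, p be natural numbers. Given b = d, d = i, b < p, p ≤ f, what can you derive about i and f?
i < f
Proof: From b = d and d = i, b = i. Since b < p and p ≤ f, b < f. b = i, so i < f.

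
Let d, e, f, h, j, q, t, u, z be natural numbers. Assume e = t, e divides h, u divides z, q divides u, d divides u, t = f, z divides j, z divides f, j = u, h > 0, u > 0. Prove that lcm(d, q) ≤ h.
Since d divides u and q divides u, lcm(d, q) divides u. Since u > 0, lcm(d, q) ≤ u. j = u and z divides j, thus z divides u. u divides z, so z = u. e = t and t = f, thus e = f. Since e divides h, f divides h. Since z divides f, z divides h. z = u, so u divides h. Since h > 0, u ≤ h. lcm(d, q) ≤ u, so lcm(d, q) ≤ h.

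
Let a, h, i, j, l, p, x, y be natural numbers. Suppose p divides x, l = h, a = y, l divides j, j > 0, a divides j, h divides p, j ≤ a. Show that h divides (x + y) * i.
h divides p and p divides x, so h divides x. a divides j and j > 0, so a ≤ j. Since j ≤ a, j = a. Because a = y, j = y. l = h and l divides j, hence h divides j. Since j = y, h divides y. From h divides x, h divides x + y. Then h divides (x + y) * i.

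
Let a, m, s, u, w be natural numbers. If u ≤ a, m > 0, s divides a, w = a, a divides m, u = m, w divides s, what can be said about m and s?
m = s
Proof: u = m and u ≤ a, so m ≤ a. Because a divides m and m > 0, a ≤ m. m ≤ a, so m = a. w = a and w divides s, so a divides s. Because s divides a, a = s. Since m = a, m = s.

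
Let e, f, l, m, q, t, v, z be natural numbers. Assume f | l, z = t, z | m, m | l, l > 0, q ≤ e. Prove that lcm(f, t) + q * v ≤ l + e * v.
Because z | m and m | l, z | l. Because z = t, t | l. f | l, so lcm(f, t) | l. Since l > 0, lcm(f, t) ≤ l. From q ≤ e, q * v ≤ e * v. lcm(f, t) ≤ l, so lcm(f, t) + q * v ≤ l + e * v.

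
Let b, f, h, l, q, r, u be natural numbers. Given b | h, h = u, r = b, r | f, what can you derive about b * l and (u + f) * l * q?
b * l | (u + f) * l * q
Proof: h = u and b | h, therefore b | u. r = b and r | f, thus b | f. Because b | u, b | u + f. Then b * l | (u + f) * l. Then b * l | (u + f) * l * q.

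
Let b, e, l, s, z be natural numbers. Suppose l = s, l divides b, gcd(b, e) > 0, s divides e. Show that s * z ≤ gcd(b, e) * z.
Because l = s and l divides b, s divides b. s divides e, so s divides gcd(b, e). gcd(b, e) > 0, so s ≤ gcd(b, e). By multiplying by a non-negative, s * z ≤ gcd(b, e) * z.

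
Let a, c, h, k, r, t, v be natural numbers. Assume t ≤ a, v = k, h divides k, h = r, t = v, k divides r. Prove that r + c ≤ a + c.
Because h = r and h divides k, r divides k. Since k divides r, k = r. t = v and v = k, thus t = k. Since t ≤ a, k ≤ a. Since k = r, r ≤ a. Then r + c ≤ a + c.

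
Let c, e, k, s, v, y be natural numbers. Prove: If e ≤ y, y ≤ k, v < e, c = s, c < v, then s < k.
c = s and c < v, so s < v. e ≤ y and y ≤ k, hence e ≤ k. v < e, so v < k. Because s < v, s < k.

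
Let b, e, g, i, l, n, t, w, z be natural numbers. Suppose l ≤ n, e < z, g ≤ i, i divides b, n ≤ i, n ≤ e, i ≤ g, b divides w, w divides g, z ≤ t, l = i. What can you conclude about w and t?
w < t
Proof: l = i and l ≤ n, hence i ≤ n. Since n ≤ i, n = i. From i divides b and b divides w, i divides w. g ≤ i and i ≤ g, so g = i. Since w divides g, w divides i. Since i divides w, i = w. Since n = i, n = w. Since n ≤ e and e < z, n < z. Since z ≤ t, n < t. Since n = w, w < t.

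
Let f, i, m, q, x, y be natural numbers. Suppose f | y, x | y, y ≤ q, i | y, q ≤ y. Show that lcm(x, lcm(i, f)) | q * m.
From y ≤ q and q ≤ y, y = q. i | y and f | y, so lcm(i, f) | y. x | y, so lcm(x, lcm(i, f)) | y. Because y = q, lcm(x, lcm(i, f)) | q. Then lcm(x, lcm(i, f)) | q * m.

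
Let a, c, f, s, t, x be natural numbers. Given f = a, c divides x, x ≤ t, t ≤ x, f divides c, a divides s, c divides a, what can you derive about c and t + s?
c divides t + s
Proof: x ≤ t and t ≤ x, thus x = t. Since c divides x, c divides t. f = a and f divides c, so a divides c. c divides a, so a = c. a divides s, so c divides s. c divides t, so c divides t + s.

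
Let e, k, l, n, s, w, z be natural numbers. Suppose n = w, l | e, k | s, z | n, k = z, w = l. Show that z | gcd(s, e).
Since k = z and k | s, z | s. n = w and w = l, hence n = l. From z | n, z | l. Since l | e, z | e. Since z | s, z | gcd(s, e).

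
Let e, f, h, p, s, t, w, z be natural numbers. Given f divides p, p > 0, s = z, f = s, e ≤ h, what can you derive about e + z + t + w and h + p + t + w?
e + z + t + w ≤ h + p + t + w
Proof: From f = s and f divides p, s divides p. p > 0, so s ≤ p. s = z, so z ≤ p. Then z + t ≤ p + t. Then z + t + w ≤ p + t + w. e ≤ h, so e + z + t + w ≤ h + p + t + w.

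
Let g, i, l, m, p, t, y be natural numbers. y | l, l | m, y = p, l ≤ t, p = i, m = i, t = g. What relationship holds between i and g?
i ≤ g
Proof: Since m = i and l | m, l | i. y = p and y | l, therefore p | l. p = i, so i | l. Since l | i, l = i. t = g and l ≤ t, thus l ≤ g. Since l = i, i ≤ g.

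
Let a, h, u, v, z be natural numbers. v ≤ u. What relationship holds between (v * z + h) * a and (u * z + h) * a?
(v * z + h) * a ≤ (u * z + h) * a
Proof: From v ≤ u, v * z ≤ u * z. Then v * z + h ≤ u * z + h. Then (v * z + h) * a ≤ (u * z + h) * a.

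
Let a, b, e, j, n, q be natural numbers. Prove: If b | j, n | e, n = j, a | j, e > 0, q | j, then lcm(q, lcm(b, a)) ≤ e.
b | j and a | j, so lcm(b, a) | j. Since q | j, lcm(q, lcm(b, a)) | j. n = j and n | e, so j | e. Since lcm(q, lcm(b, a)) | j, lcm(q, lcm(b, a)) | e. e > 0, so lcm(q, lcm(b, a)) ≤ e.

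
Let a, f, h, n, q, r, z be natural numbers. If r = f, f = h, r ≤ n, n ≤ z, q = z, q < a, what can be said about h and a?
h < a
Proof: r = f and f = h, hence r = h. Because r ≤ n, h ≤ n. q = z and q < a, therefore z < a. n ≤ z, so n < a. h ≤ n, so h < a.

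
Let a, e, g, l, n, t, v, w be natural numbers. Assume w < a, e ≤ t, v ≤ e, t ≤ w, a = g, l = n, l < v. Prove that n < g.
l = n and l < v, hence n < v. Since v ≤ e, n < e. t ≤ w and w < a, hence t < a. Since e ≤ t, e < a. Since n < e, n < a. a = g, so n < g.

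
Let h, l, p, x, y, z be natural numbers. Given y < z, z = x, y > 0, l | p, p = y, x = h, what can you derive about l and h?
l < h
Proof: p = y and l | p, therefore l | y. y > 0, so l ≤ y. z = x and y < z, therefore y < x. l ≤ y, so l < x. x = h, so l < h.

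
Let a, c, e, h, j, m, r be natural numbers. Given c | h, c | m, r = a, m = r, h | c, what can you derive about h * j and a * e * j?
h * j | a * e * j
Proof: c | h and h | c, thus c = h. m = r and c | m, hence c | r. Because r = a, c | a. Since c = h, h | a. Then h | a * e. Then h * j | a * e * j.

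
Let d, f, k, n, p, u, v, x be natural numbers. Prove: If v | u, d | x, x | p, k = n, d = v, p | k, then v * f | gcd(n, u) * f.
Because d = v and d | x, v | x. Since x | p, v | p. Since p | k, v | k. k = n, so v | n. Since v | u, v | gcd(n, u). Then v * f | gcd(n, u) * f.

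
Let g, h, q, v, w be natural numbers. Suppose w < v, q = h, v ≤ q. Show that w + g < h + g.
From w < v and v ≤ q, w < q. Since q = h, w < h. Then w + g < h + g.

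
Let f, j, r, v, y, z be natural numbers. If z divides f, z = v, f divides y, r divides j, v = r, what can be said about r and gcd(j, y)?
r divides gcd(j, y)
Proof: z = v and v = r, hence z = r. From z divides f and f divides y, z divides y. z = r, so r divides y. Since r divides j, r divides gcd(j, y).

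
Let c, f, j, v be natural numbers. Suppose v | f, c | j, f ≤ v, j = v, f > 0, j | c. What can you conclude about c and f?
c = f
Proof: c | j and j | c, so c = j. j = v, so c = v. From v | f and f > 0, v ≤ f. f ≤ v, so v = f. Because c = v, c = f.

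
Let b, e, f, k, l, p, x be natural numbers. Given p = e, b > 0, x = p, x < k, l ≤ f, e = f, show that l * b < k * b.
x = p and p = e, therefore x = e. e = f, so x = f. x < k, so f < k. Since l ≤ f, l < k. From b > 0, by multiplying by a positive, l * b < k * b.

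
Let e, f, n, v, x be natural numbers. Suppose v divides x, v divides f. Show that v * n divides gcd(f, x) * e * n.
v divides f and v divides x, thus v divides gcd(f, x). Then v divides gcd(f, x) * e. Then v * n divides gcd(f, x) * e * n.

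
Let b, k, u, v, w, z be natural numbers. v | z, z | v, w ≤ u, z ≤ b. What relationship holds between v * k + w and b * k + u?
v * k + w ≤ b * k + u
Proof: Since z | v and v | z, z = v. Since z ≤ b, v ≤ b. Then v * k ≤ b * k. w ≤ u, so v * k + w ≤ b * k + u.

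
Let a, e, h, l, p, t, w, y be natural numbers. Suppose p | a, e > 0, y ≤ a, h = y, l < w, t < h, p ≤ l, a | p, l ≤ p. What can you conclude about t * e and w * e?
t * e < w * e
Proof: h = y and t < h, thus t < y. From y ≤ a, t < a. p | a and a | p, hence p = a. From l ≤ p and p ≤ l, l = p. Since l < w, p < w. p = a, so a < w. Because t < a, t < w. e > 0, so t * e < w * e.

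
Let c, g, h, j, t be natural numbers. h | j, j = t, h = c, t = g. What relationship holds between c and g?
c | g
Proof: j = t and t = g, hence j = g. h | j, so h | g. Since h = c, c | g.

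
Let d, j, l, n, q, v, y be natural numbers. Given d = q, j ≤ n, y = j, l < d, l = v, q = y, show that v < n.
From q = y and y = j, q = j. d = q and l < d, hence l < q. l = v, so v < q. q = j, so v < j. Since j ≤ n, v < n.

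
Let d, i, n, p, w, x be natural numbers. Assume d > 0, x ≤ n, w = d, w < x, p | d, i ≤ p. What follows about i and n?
i < n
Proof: p | d and d > 0, hence p ≤ d. Because i ≤ p, i ≤ d. w < x and x ≤ n, so w < n. w = d, so d < n. Since i ≤ d, i < n.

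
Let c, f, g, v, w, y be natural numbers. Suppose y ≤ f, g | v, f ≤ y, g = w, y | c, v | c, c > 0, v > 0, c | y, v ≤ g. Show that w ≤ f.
From c | y and y | c, c = y. Since y ≤ f and f ≤ y, y = f. c = y, so c = f. g | v and v > 0, therefore g ≤ v. From v ≤ g, v = g. Since v | c, g | c. Since c > 0, g ≤ c. Since g = w, w ≤ c. Since c = f, w ≤ f.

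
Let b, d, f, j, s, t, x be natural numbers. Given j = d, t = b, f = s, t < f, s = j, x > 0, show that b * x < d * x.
f = s and s = j, hence f = j. Since j = d, f = d. t = b and t < f, hence b < f. f = d, so b < d. Since x > 0, by multiplying by a positive, b * x < d * x.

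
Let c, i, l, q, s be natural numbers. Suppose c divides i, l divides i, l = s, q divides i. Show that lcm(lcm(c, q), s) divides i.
c divides i and q divides i, thus lcm(c, q) divides i. l = s and l divides i, thus s divides i. Since lcm(c, q) divides i, lcm(lcm(c, q), s) divides i.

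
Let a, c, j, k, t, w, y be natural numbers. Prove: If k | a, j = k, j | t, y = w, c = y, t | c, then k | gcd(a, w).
j = k and j | t, thus k | t. From c = y and t | c, t | y. y = w, so t | w. k | t, so k | w. Because k | a, k | gcd(a, w).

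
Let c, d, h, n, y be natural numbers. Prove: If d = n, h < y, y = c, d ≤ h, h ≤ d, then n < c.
h ≤ d and d ≤ h, therefore h = d. d = n, so h = n. Because y = c and h < y, h < c. h = n, so n < c.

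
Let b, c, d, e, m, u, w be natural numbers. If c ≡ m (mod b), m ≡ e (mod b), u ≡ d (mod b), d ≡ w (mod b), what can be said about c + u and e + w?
c + u ≡ e + w (mod b)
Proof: c ≡ m (mod b) and m ≡ e (mod b), hence c ≡ e (mod b). u ≡ d (mod b) and d ≡ w (mod b), thus u ≡ w (mod b). c ≡ e (mod b), so c + u ≡ e + w (mod b).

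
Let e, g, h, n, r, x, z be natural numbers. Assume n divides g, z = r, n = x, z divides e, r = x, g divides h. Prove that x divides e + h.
z = r and r = x, hence z = x. z divides e, so x divides e. Because n = x and n divides g, x divides g. Since g divides h, x divides h. x divides e, so x divides e + h.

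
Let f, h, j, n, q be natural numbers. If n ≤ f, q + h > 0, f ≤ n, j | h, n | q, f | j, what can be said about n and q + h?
n ≤ q + h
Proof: Because f ≤ n and n ≤ f, f = n. f | j and j | h, thus f | h. f = n, so n | h. n | q, so n | q + h. Because q + h > 0, n ≤ q + h.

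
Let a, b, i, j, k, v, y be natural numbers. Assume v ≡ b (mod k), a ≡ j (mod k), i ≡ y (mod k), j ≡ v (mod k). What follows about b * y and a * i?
b * y ≡ a * i (mod k)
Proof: a ≡ j (mod k) and j ≡ v (mod k), hence a ≡ v (mod k). v ≡ b (mod k), so a ≡ b (mod k). Since i ≡ y (mod k), by multiplying congruences, a * i ≡ b * y (mod k). Then b * y ≡ a * i (mod k).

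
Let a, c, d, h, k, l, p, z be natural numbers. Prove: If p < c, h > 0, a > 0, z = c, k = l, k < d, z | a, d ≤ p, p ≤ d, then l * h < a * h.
d ≤ p and p ≤ d, therefore d = p. k = l and k < d, therefore l < d. d = p, so l < p. Since p < c, l < c. z | a and a > 0, hence z ≤ a. From z = c, c ≤ a. Since l < c, l < a. Because h > 0, l * h < a * h.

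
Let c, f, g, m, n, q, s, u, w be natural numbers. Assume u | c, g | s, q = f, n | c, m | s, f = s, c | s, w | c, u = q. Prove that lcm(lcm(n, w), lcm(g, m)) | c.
n | c and w | c, therefore lcm(n, w) | c. Because u = q and q = f, u = f. u | c, so f | c. Since f = s, s | c. Since c | s, s = c. g | s and m | s, hence lcm(g, m) | s. Because s = c, lcm(g, m) | c. lcm(n, w) | c, so lcm(lcm(n, w), lcm(g, m)) | c.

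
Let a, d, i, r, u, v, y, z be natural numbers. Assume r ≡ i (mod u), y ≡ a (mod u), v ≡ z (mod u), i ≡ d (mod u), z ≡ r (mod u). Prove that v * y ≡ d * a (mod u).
v ≡ z (mod u) and z ≡ r (mod u), hence v ≡ r (mod u). Since r ≡ i (mod u), v ≡ i (mod u). i ≡ d (mod u), so v ≡ d (mod u). Since y ≡ a (mod u), v * y ≡ d * a (mod u).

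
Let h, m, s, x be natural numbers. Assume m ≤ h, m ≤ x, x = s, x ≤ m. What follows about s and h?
s ≤ h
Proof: m ≤ x and x ≤ m, hence m = x. Since x = s, m = s. Since m ≤ h, s ≤ h.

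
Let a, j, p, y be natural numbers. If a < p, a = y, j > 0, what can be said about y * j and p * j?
y * j < p * j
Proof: a = y and a < p, so y < p. Using j > 0, by multiplying by a positive, y * j < p * j.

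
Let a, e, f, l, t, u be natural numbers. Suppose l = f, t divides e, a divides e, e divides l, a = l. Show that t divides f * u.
a = l and a divides e, so l divides e. Since e divides l, e = l. Since t divides e, t divides l. Since l = f, t divides f. Then t divides f * u.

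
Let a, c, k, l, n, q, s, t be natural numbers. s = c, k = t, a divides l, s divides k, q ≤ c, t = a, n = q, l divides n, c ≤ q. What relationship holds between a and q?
a = q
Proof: From a divides l and l divides n, a divides n. Since n = q, a divides q. Because c ≤ q and q ≤ c, c = q. Since s = c, s = q. Because k = t and t = a, k = a. s divides k, so s divides a. Since s = q, q divides a. a divides q, so a = q.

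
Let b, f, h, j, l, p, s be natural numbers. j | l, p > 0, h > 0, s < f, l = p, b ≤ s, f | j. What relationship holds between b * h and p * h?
b * h < p * h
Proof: Because b ≤ s and s < f, b < f. f | j and j | l, therefore f | l. l = p, so f | p. Since p > 0, f ≤ p. Since b < f, b < p. Since h > 0, b * h < p * h.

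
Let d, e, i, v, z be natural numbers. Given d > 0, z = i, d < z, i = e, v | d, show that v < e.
z = i and i = e, thus z = e. v | d and d > 0, thus v ≤ d. d < z, so v < z. Since z = e, v < e.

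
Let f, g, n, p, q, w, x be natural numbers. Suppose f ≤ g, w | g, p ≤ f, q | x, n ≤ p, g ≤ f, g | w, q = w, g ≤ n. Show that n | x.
Because w | g and g | w, w = g. f ≤ g and g ≤ f, therefore f = g. n ≤ p and p ≤ f, thus n ≤ f. From f = g, n ≤ g. g ≤ n, so g = n. Since w = g, w = n. Because q = w and q | x, w | x. Since w = n, n | x.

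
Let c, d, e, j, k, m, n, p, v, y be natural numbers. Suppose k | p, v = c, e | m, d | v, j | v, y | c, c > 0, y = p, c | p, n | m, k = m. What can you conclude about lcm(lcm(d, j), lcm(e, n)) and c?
lcm(lcm(d, j), lcm(e, n)) ≤ c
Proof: d | v and j | v, so lcm(d, j) | v. Since v = c, lcm(d, j) | c. e | m and n | m, hence lcm(e, n) | m. y = p and y | c, thus p | c. c | p, so p = c. Because k = m and k | p, m | p. p = c, so m | c. Because lcm(e, n) | m, lcm(e, n) | c. Because lcm(d, j) | c, lcm(lcm(d, j), lcm(e, n)) | c. Since c > 0, lcm(lcm(d, j), lcm(e, n)) ≤ c.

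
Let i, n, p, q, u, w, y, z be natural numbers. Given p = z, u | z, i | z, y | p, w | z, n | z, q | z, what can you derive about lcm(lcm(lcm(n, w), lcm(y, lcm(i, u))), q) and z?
lcm(lcm(lcm(n, w), lcm(y, lcm(i, u))), q) | z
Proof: n | z and w | z, thus lcm(n, w) | z. p = z and y | p, so y | z. Since i | z and u | z, lcm(i, u) | z. Since y | z, lcm(y, lcm(i, u)) | z. Since lcm(n, w) | z, lcm(lcm(n, w), lcm(y, lcm(i, u))) | z. Since q | z, lcm(lcm(lcm(n, w), lcm(y, lcm(i, u))), q) | z.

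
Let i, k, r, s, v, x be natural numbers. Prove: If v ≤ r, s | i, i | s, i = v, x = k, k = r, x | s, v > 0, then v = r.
From s | i and i | s, s = i. Since i = v, s = v. x = k and k = r, thus x = r. Since x | s, r | s. s = v, so r | v. Since v > 0, r ≤ v. Because v ≤ r, v = r.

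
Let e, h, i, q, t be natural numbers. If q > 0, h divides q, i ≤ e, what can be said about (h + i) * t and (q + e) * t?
(h + i) * t ≤ (q + e) * t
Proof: h divides q and q > 0, hence h ≤ q. From i ≤ e, h + i ≤ q + e. By multiplying by a non-negative, (h + i) * t ≤ (q + e) * t.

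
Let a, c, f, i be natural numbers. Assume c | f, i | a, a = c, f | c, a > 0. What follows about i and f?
i ≤ f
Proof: c | f and f | c, thus c = f. a = c, so a = f. i | a and a > 0, therefore i ≤ a. Since a = f, i ≤ f.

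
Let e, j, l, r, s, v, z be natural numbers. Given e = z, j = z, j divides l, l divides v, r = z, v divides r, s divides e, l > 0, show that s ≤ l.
From j = z and j divides l, z divides l. r = z and v divides r, so v divides z. Since l divides v, l divides z. Since z divides l, z = l. Since e = z, e = l. Since s divides e, s divides l. From l > 0, s ≤ l.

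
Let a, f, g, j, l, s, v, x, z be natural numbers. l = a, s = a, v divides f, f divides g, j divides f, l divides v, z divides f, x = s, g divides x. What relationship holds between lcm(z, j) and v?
lcm(z, j) divides v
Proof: x = s and s = a, thus x = a. Since f divides g and g divides x, f divides x. x = a, so f divides a. l = a and l divides v, hence a divides v. Because f divides a, f divides v. v divides f, so f = v. Since z divides f and j divides f, lcm(z, j) divides f. Because f = v, lcm(z, j) divides v.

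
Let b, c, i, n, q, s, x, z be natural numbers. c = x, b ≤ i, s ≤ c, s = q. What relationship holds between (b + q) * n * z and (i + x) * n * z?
(b + q) * n * z ≤ (i + x) * n * z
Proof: s = q and s ≤ c, so q ≤ c. c = x, so q ≤ x. Since b ≤ i, b + q ≤ i + x. Then (b + q) * n ≤ (i + x) * n. Then (b + q) * n * z ≤ (i + x) * n * z.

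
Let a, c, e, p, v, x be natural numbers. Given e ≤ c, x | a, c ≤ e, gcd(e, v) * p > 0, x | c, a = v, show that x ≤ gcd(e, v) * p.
c ≤ e and e ≤ c, therefore c = e. Because x | c, x | e. a = v and x | a, so x | v. Since x | e, x | gcd(e, v). Then x | gcd(e, v) * p. gcd(e, v) * p > 0, so x ≤ gcd(e, v) * p.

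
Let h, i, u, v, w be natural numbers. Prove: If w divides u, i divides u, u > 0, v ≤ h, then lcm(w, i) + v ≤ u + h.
From w divides u and i divides u, lcm(w, i) divides u. u > 0, so lcm(w, i) ≤ u. Because v ≤ h, lcm(w, i) + v ≤ u + h.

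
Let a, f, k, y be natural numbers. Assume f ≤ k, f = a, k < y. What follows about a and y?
a < y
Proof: f ≤ k and k < y, hence f < y. Since f = a, a < y.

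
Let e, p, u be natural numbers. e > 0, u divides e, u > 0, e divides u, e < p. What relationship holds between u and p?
u < p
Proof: From e divides u and u > 0, e ≤ u. u divides e and e > 0, therefore u ≤ e. Because e ≤ u, e = u. e < p, so u < p.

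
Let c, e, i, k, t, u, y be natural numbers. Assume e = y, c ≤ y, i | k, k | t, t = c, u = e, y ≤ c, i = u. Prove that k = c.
t = c and k | t, hence k | c. Because y ≤ c and c ≤ y, y = c. e = y, so e = c. i = u and u = e, hence i = e. Since i | k, e | k. Since e = c, c | k. Because k | c, k = c.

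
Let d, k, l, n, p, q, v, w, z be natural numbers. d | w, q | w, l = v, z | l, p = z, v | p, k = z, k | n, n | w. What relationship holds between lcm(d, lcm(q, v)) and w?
lcm(d, lcm(q, v)) | w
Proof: l = v and z | l, hence z | v. p = z and v | p, thus v | z. z | v, so z = v. k = z and k | n, so z | n. Since n | w, z | w. Since z = v, v | w. q | w, so lcm(q, v) | w. Since d | w, lcm(d, lcm(q, v)) | w.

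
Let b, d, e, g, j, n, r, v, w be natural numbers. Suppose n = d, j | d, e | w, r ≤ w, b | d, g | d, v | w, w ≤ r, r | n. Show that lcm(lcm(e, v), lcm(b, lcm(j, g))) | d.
Because e | w and v | w, lcm(e, v) | w. r ≤ w and w ≤ r, hence r = w. n = d and r | n, hence r | d. Since r = w, w | d. lcm(e, v) | w, so lcm(e, v) | d. j | d and g | d, hence lcm(j, g) | d. b | d, so lcm(b, lcm(j, g)) | d. Since lcm(e, v) | d, lcm(lcm(e, v), lcm(b, lcm(j, g))) | d.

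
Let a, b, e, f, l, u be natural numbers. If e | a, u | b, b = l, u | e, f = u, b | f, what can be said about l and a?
l | a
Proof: Because f = u and b | f, b | u. Since u | b, u = b. Since b = l, u = l. Because u | e and e | a, u | a. From u = l, l | a.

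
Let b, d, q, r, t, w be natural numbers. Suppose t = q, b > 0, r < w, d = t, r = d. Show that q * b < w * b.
Since r = d and d = t, r = t. Since r < w, t < w. t = q, so q < w. Combined with b > 0, by multiplying by a positive, q * b < w * b.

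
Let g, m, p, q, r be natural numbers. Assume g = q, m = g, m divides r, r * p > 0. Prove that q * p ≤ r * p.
m = g and m divides r, thus g divides r. From g = q, q divides r. Then q * p divides r * p. Since r * p > 0, q * p ≤ r * p.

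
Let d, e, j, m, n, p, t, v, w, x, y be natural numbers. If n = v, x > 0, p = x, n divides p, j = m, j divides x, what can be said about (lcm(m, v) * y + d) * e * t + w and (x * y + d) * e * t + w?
(lcm(m, v) * y + d) * e * t + w ≤ (x * y + d) * e * t + w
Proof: j = m and j divides x, hence m divides x. n = v and n divides p, thus v divides p. Since p = x, v divides x. Since m divides x, lcm(m, v) divides x. From x > 0, lcm(m, v) ≤ x. By multiplying by a non-negative, lcm(m, v) * y ≤ x * y. Then lcm(m, v) * y + d ≤ x * y + d. By multiplying by a non-negative, (lcm(m, v) * y + d) * e ≤ (x * y + d) * e. By multiplying by a non-negative, (lcm(m, v) * y + d) * e * t ≤ (x * y + d) * e * t. Then (lcm(m, v) * y + d) * e * t + w ≤ (x * y + d) * e * t + w.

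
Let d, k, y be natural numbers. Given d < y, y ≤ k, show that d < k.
Because d < y and y ≤ k, by transitivity, d < k.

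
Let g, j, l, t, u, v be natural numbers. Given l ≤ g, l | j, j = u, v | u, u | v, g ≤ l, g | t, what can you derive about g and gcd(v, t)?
g | gcd(v, t)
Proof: From l ≤ g and g ≤ l, l = g. Because u | v and v | u, u = v. Since j = u, j = v. Since l | j, l | v. l = g, so g | v. Since g | t, g | gcd(v, t).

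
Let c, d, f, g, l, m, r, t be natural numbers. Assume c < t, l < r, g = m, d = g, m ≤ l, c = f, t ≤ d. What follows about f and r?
f < r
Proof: d = g and g = m, therefore d = m. c = f and c < t, therefore f < t. Because t ≤ d, f < d. Since d = m, f < m. m ≤ l and l < r, therefore m < r. Since f < m, f < r.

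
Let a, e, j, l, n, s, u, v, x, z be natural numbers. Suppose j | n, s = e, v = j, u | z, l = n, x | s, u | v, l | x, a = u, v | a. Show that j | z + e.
Since a = u and v | a, v | u. Since u | v, u = v. Since v = j, u = j. u | z, so j | z. l = n and l | x, so n | x. j | n, so j | x. Because s = e and x | s, x | e. j | x, so j | e. Because j | z, j | z + e.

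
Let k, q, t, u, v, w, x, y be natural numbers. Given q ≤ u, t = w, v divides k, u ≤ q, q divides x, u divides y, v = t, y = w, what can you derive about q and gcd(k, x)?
q divides gcd(k, x)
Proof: u ≤ q and q ≤ u, hence u = q. y = w and u divides y, therefore u divides w. Since u = q, q divides w. Since v = t and v divides k, t divides k. Because t = w, w divides k. q divides w, so q divides k. Since q divides x, q divides gcd(k, x).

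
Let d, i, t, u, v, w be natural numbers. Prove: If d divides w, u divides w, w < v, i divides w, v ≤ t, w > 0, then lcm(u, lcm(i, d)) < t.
i divides w and d divides w, hence lcm(i, d) divides w. Since u divides w, lcm(u, lcm(i, d)) divides w. Since w > 0, lcm(u, lcm(i, d)) ≤ w. Since w < v and v ≤ t, w < t. lcm(u, lcm(i, d)) ≤ w, so lcm(u, lcm(i, d)) < t.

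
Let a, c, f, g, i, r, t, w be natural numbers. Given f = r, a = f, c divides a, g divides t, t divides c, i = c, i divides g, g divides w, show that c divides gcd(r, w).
a = f and c divides a, hence c divides f. Since f = r, c divides r. g divides t and t divides c, thus g divides c. i = c and i divides g, therefore c divides g. g divides c, so g = c. Since g divides w, c divides w. Because c divides r, c divides gcd(r, w).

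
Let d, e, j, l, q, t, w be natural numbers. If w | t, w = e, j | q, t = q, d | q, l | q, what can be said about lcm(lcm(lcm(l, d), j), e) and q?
lcm(lcm(lcm(l, d), j), e) | q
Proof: l | q and d | q, so lcm(l, d) | q. Since j | q, lcm(lcm(l, d), j) | q. t = q and w | t, therefore w | q. w = e, so e | q. lcm(lcm(l, d), j) | q, so lcm(lcm(lcm(l, d), j), e) | q.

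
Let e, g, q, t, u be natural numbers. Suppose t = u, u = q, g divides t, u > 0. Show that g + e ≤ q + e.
From t = u and g divides t, g divides u. Since u > 0, g ≤ u. u = q, so g ≤ q. Then g + e ≤ q + e.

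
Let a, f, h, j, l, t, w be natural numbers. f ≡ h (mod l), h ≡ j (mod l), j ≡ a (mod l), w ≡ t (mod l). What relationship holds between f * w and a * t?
f * w ≡ a * t (mod l)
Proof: Because f ≡ h (mod l) and h ≡ j (mod l), f ≡ j (mod l). j ≡ a (mod l), so f ≡ a (mod l). Since w ≡ t (mod l), f * w ≡ a * t (mod l).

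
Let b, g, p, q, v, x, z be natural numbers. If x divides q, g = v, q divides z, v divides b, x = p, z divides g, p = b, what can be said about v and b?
v = b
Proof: Since x = p and p = b, x = b. x divides q, so b divides q. Since q divides z and z divides g, q divides g. g = v, so q divides v. b divides q, so b divides v. v divides b, so v = b.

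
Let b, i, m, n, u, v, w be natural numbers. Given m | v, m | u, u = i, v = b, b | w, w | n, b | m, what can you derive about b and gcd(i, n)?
b | gcd(i, n)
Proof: From v = b and m | v, m | b. Since b | m, m = b. u = i and m | u, thus m | i. m = b, so b | i. From b | w and w | n, b | n. Since b | i, b | gcd(i, n).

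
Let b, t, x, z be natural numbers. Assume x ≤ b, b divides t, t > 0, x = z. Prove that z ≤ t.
x = z and x ≤ b, thus z ≤ b. b divides t and t > 0, hence b ≤ t. z ≤ b, so z ≤ t.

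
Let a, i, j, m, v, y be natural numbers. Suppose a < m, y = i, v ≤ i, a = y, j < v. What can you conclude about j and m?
j < m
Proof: a = y and a < m, so y < m. y = i, so i < m. v ≤ i, so v < m. Since j < v, j < m.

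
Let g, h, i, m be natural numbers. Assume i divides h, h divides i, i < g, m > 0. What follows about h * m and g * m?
h * m < g * m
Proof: i divides h and h divides i, so i = h. i < g, so h < g. Since m > 0, by multiplying by a positive, h * m < g * m.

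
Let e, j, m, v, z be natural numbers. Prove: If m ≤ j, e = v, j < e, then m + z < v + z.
Since e = v and j < e, j < v. Since m ≤ j, m < v. Then m + z < v + z.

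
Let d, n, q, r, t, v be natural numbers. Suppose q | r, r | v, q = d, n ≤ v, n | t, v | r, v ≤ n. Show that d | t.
From r | v and v | r, r = v. Since q | r, q | v. Since q = d, d | v. n ≤ v and v ≤ n, so n = v. n | t, so v | t. d | v, so d | t.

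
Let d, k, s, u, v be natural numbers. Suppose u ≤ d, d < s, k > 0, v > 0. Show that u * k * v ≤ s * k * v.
Since u ≤ d and d < s, u < s. Since k > 0, by multiplying by a positive, u * k < s * k. Combining with v > 0, by multiplying by a positive, u * k * v < s * k * v. Then u * k * v ≤ s * k * v.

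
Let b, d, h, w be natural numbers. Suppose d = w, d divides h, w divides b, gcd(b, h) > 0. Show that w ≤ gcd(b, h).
From d = w and d divides h, w divides h. Since w divides b, w divides gcd(b, h). gcd(b, h) > 0, so w ≤ gcd(b, h).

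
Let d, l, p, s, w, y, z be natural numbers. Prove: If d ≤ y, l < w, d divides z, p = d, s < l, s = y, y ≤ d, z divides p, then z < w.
Because y ≤ d and d ≤ y, y = d. Since s = y, s = d. Since p = d and z divides p, z divides d. Since d divides z, d = z. s = d, so s = z. From s < l, z < l. l < w, so z < w.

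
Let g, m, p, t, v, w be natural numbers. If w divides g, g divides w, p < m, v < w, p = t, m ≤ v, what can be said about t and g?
t < g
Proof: w divides g and g divides w, so w = g. m ≤ v and v < w, thus m < w. p < m, so p < w. From p = t, t < w. Since w = g, t < g.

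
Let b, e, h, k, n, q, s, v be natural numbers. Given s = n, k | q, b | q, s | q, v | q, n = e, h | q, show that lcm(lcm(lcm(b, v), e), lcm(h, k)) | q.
Because b | q and v | q, lcm(b, v) | q. s = n and n = e, so s = e. Since s | q, e | q. lcm(b, v) | q, so lcm(lcm(b, v), e) | q. h | q and k | q, so lcm(h, k) | q. lcm(lcm(b, v), e) | q, so lcm(lcm(lcm(b, v), e), lcm(h, k)) | q.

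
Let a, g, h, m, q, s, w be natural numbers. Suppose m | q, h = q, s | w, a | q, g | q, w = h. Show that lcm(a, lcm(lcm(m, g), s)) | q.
From m | q and g | q, lcm(m, g) | q. w = h and h = q, so w = q. Since s | w, s | q. Since lcm(m, g) | q, lcm(lcm(m, g), s) | q. Since a | q, lcm(a, lcm(lcm(m, g), s)) | q.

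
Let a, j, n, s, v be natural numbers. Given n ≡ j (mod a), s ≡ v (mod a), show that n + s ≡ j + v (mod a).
n ≡ j (mod a) and s ≡ v (mod a). By adding congruences, n + s ≡ j + v (mod a).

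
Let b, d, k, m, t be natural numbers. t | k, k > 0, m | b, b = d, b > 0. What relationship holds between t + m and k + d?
t + m ≤ k + d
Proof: t | k and k > 0, therefore t ≤ k. m | b and b > 0, thus m ≤ b. Since b = d, m ≤ d. t ≤ k, so t + m ≤ k + d.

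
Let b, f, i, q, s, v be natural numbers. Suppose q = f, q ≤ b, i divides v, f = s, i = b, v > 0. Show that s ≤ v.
q = f and f = s, thus q = s. Since i divides v and v > 0, i ≤ v. i = b, so b ≤ v. Because q ≤ b, q ≤ v. Since q = s, s ≤ v.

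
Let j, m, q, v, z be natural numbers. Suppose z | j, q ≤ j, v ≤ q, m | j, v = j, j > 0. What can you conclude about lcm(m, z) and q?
lcm(m, z) ≤ q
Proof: From v = j and v ≤ q, j ≤ q. Since q ≤ j, j = q. m | j and z | j, therefore lcm(m, z) | j. Since j > 0, lcm(m, z) ≤ j. j = q, so lcm(m, z) ≤ q.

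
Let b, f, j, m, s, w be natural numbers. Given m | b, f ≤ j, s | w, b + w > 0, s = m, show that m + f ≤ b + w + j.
s = m and s | w, so m | w. Since m | b, m | b + w. From b + w > 0, m ≤ b + w. Since f ≤ j, m + f ≤ b + w + j.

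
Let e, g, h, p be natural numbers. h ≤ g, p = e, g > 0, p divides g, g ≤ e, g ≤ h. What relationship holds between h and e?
h = e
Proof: Since p = e and p divides g, e divides g. g > 0, so e ≤ g. Since g ≤ e, e = g. g ≤ h and h ≤ g, thus g = h. e = g, so e = h. Then h = e.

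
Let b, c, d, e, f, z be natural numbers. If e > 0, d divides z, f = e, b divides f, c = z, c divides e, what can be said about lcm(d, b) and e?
lcm(d, b) ≤ e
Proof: From c = z and c divides e, z divides e. Since d divides z, d divides e. Since f = e and b divides f, b divides e. Since d divides e, lcm(d, b) divides e. e > 0, so lcm(d, b) ≤ e.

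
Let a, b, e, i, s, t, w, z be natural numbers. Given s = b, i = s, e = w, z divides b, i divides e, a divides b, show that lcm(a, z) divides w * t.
From a divides b and z divides b, lcm(a, z) divides b. Since i = s and s = b, i = b. e = w and i divides e, thus i divides w. Since i = b, b divides w. Because lcm(a, z) divides b, lcm(a, z) divides w. Then lcm(a, z) divides w * t.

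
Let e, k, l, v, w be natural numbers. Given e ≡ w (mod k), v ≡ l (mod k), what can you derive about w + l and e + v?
w + l ≡ e + v (mod k)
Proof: Since e ≡ w (mod k) and v ≡ l (mod k), e + v ≡ w + l (mod k). Then w + l ≡ e + v (mod k).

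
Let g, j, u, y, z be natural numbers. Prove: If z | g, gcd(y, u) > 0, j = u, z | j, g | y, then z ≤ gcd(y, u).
z | g and g | y, so z | y. From j = u and z | j, z | u. Since z | y, z | gcd(y, u). gcd(y, u) > 0, so z ≤ gcd(y, u).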